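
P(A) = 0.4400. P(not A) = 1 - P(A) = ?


P(not A) = 1 - 0.4400 = 0.5600

P(not A) = 0.5600


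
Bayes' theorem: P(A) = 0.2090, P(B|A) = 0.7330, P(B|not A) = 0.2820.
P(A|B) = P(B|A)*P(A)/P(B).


P(B) = P(B|A)*P(A) + P(B|A')*P(A')
= 0.7330*0.2090 + 0.2820*0.7910
= 0.153197 + 0.223062 = 0.376259
P(A|B) = 0.153197/0.376259 = 0.4072

P(A|B) = 0.4072


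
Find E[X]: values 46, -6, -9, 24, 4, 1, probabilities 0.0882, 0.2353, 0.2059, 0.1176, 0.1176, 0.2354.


E[X] = 46*0.0882 - 6*0.2353 - 9*0.2059 + 24*0.1176 + 4*0.1176 + 1*0.2354
= 4.0572 - 1.4118 - 1.8531 + 2.8224 + 0.4704 + 0.2354
= 4.3205

E[X] = 4.3205


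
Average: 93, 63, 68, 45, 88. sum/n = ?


Sum = 93 + 63 + 68 + 45 + 88 = 357
n = 5
Mean = 357/5 = 71.4000

Mean = 71.4000


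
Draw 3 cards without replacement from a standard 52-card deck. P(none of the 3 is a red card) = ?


P(no red cards) = (26/52) × (25/51) × (24/50)
= 0.1176

P = 0.1176


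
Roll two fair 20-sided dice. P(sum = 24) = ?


Total outcomes = 20×20 = 400
Favorable (sum = 24): 17
P = 17/400 = 0.0425

P = 0.0425


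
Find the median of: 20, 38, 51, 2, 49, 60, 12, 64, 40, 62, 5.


Sorted: 2, 5, 12, 20, 38, 40, 49, 51, 60, 62, 64
n = 11 (odd)
Middle value = 40

Median = 40


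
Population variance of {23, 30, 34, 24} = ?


Mean = 27.7500
Squared deviations: 22.5625, 5.0625, 39.0625, 14.0625
Sum = 80.7500
Variance = 80.7500/4 = 20.1875

Variance = 20.1875


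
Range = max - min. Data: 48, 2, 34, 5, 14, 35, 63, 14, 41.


Max = 63, Min = 2
Range = 63 - 2 = 61

Range = 61


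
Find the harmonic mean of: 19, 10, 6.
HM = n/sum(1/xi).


Sum of reciprocals = 1/19 + 1/10 + 1/6 = 0.319298
HM = 3/0.319298 = 9.3956

HM = 9.3956


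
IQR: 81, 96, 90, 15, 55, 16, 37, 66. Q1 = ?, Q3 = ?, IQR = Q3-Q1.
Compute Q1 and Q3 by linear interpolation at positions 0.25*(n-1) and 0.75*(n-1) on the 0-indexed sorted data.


Sorted: 15, 16, 37, 55, 66, 81, 90, 96
Q1 (25th %ile) = 31.7500
Q3 (75th %ile) = 83.2500
IQR = 83.2500 - 31.7500 = 51.5000

IQR = 51.5000


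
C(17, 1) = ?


C(17,1) = 17!/(1! × 16!)
= 355687428096000/(1 × 20922789888000)
= 17

C(17,1) = 17


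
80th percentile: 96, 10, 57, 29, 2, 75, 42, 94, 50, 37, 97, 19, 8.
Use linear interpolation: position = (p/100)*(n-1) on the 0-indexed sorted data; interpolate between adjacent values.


Sorted: 2, 8, 10, 19, 29, 37, 42, 50, 57, 75, 94, 96, 97
n = 13
Index = 80/100 * 12 = 9.6000
Lower = data[9] = 75, Upper = data[10] = 94
P80 = 75 + 0.6000*(19) = 86.4000

P80 = 86.4000


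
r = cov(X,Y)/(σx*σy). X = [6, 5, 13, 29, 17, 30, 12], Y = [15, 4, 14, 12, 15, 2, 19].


Mean X = 16.0000, Mean Y = 11.5714
SD X = 9.350325, SD Y = 5.778214
Cov = -16.142857
r = -16.142857/(9.350325*5.778214) = -0.2988

r = -0.2988


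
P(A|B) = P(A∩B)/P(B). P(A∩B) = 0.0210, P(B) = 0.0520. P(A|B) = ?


P(A|B) = 0.0210/0.0520 = 0.4038

P(A|B) = 0.4038


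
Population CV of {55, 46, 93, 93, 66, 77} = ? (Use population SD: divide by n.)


Mean = 71.6667
SD = 17.8294
CV = (17.8294/71.6667)*100 = 24.8783%

CV = 24.8783%


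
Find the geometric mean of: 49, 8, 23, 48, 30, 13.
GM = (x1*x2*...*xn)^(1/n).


Product = 49 × 8 × 23 × 48 × 30 × 13 = 168779520
GM = 168779520^(1/6) = 23.5082

GM = 23.5082


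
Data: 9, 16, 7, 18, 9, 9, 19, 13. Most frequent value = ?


Frequencies: 7:1, 9:3, 13:1, 16:1, 18:1, 19:1
Max frequency = 3
Mode = 9

Mode = 9


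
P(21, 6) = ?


P(21,6) = 21!/15!
= 51090942171709440000/1307674368000
= 39070080

P(21,6) = 39070080


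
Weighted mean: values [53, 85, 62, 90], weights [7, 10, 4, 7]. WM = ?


Numerator = 53*7 + 85*10 + 62*4 + 90*7 = 2099
Denominator = 7 + 10 + 4 + 7 = 28
WM = 2099/28 = 74.9643

WM = 74.9643


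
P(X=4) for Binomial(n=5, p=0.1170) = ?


C(5,4) = 5
p^4 = 0.000187
(1-p)^1 = 0.883000
P = 5 * 0.000187 * 0.883000 = 0.0008

P(X=4) = 0.0008


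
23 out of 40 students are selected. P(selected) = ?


P = 23/40 = 0.5750

P = 0.5750


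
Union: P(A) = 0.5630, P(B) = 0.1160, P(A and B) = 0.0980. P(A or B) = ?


P(A∪B) = 0.5630 + 0.1160 - 0.0980
= 0.6790 - 0.0980
= 0.5810

P(A∪B) = 0.5810


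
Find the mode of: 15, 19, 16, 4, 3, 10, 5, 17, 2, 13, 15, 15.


Frequencies: 2:1, 3:1, 4:1, 5:1, 10:1, 13:1, 15:3, 16:1, 17:1, 19:1
Max frequency = 3
Mode = 15

Mode = 15


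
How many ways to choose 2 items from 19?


C(19,2) = 19!/(2! × 17!)
= 121645100408832000/(2 × 355687428096000)
= 171

C(19,2) = 171


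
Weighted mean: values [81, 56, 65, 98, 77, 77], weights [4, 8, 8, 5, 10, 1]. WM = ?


Numerator = 81*4 + 56*8 + 65*8 + 98*5 + 77*10 + 77*1 = 2629
Denominator = 4 + 8 + 8 + 5 + 10 + 1 = 36
WM = 2629/36 = 73.0278

WM = 73.0278


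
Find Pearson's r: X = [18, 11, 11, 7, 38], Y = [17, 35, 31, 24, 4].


Mean X = 17.0000, Mean Y = 22.2000
SD X = 11.081516, SD Y = 10.979982
Cov = -107.000000
r = -107.000000/(11.081516*10.979982) = -0.8794

r = -0.8794


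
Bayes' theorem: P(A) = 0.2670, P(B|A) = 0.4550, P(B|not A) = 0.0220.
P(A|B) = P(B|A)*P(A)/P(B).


P(B) = P(B|A)*P(A) + P(B|A')*P(A')
= 0.4550*0.2670 + 0.0220*0.7330
= 0.121485 + 0.016126 = 0.137611
P(A|B) = 0.121485/0.137611 = 0.8828

P(A|B) = 0.8828


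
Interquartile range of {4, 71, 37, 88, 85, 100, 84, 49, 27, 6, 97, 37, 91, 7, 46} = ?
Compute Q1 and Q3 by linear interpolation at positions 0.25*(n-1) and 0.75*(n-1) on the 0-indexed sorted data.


Sorted: 4, 6, 7, 27, 37, 37, 46, 49, 71, 84, 85, 88, 91, 97, 100
Q1 (25th %ile) = 32.0000
Q3 (75th %ile) = 86.5000
IQR = 86.5000 - 32.0000 = 54.5000

IQR = 54.5000


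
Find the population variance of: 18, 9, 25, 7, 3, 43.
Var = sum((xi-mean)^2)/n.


Mean = 17.5000
Squared deviations: 0.2500, 72.2500, 56.2500, 110.2500, 210.2500, 650.2500
Sum = 1099.5000
Variance = 1099.5000/6 = 183.2500

Variance = 183.2500


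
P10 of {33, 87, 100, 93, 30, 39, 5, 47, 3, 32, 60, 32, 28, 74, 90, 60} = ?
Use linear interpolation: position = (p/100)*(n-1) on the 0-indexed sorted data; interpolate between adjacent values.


Sorted: 3, 5, 28, 30, 32, 32, 33, 39, 47, 60, 60, 74, 87, 90, 93, 100
n = 16
Index = 10/100 * 15 = 1.5000
Lower = data[1] = 5, Upper = data[2] = 28
P10 = 5 + 0.5000*(23) = 16.5000

P10 = 16.5000


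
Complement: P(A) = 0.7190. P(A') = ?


P(not A) = 1 - 0.7190 = 0.2810

P(not A) = 0.2810


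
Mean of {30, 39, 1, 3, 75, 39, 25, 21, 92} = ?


Sum = 30 + 39 + 1 + 3 + 75 + 39 + 25 + 21 + 92 = 325
n = 9
Mean = 325/9 = 36.1111

Mean = 36.1111


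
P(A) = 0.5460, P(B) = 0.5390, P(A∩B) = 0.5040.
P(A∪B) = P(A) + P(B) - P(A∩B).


P(A∪B) = 0.5460 + 0.5390 - 0.5040
= 1.0850 - 0.5040
= 0.5810

P(A∪B) = 0.5810


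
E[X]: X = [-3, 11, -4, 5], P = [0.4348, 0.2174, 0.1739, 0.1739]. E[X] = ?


E[X] = -3*0.4348 + 11*0.2174 - 4*0.1739 + 5*0.1739
= -1.3044 + 2.3914 - 0.6956 + 0.8695
= 1.2609

E[X] = 1.2609


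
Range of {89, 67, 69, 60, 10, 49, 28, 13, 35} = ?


Max = 89, Min = 10
Range = 89 - 10 = 79

Range = 79


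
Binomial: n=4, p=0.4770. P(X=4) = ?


C(4,4) = 1
p^4 = 0.051769
(1-p)^0 = 1.000000
P = 1 * 0.051769 * 1.000000 = 0.0518

P(X=4) = 0.0518


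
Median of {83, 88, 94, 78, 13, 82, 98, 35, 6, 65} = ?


Sorted: 6, 13, 35, 65, 78, 82, 83, 88, 94, 98
n = 10 (even)
Middle values: 78 and 82
Median = (78+82)/2 = 80.0000

Median = 80.0000


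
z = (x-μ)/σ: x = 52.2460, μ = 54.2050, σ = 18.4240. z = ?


z = (52.2460 - 54.2050)/18.4240
= -1.9590/18.4240
= -0.1063

z = -0.1063


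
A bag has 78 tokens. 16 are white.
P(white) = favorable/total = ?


P = 16/78 = 0.2051

P = 0.2051


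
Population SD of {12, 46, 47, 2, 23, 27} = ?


Mean = 26.1667
Variance = 270.4722
SD = sqrt(270.4722) = 16.4460

SD = 16.4460


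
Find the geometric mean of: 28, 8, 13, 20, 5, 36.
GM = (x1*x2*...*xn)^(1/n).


Product = 28 × 8 × 13 × 20 × 5 × 36 = 10483200
GM = 10483200^(1/6) = 14.7939

GM = 14.7939


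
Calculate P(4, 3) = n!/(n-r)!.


P(4,3) = 4!/1!
= 24/1
= 24

P(4,3) = 24


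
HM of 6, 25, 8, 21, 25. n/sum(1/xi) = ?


Sum of reciprocals = 1/6 + 1/25 + 1/8 + 1/21 + 1/25 = 0.419286
HM = 5/0.419286 = 11.9250

HM = 11.9250


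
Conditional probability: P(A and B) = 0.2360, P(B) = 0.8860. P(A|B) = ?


P(A|B) = 0.2360/0.8860 = 0.2664

P(A|B) = 0.2664


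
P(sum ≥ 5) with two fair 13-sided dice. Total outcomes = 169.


Total outcomes = 13×13 = 169
Favorable (sum ≥ 5): 163
P = 163/169 = 0.9645

P = 0.9645


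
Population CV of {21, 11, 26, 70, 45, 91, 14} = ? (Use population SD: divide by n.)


Mean = 39.7143
SD = 28.2828
CV = (28.2828/39.7143)*100 = 71.2158%

CV = 71.2158%


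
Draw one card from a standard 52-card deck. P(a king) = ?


4 kings in 52 cards
P = 4/52 = 0.0769

P = 0.0769


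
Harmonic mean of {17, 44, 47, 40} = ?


Sum of reciprocals = 1/17 + 1/44 + 1/47 + 1/40 = 0.127827
HM = 4/0.127827 = 31.2922

HM = 31.2922


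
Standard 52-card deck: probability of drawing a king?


4 kings in 52 cards
P = 4/52 = 0.0769

P = 0.0769


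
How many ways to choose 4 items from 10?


C(10,4) = 10!/(4! × 6!)
= 3628800/(24 × 720)
= 210

C(10,4) = 210


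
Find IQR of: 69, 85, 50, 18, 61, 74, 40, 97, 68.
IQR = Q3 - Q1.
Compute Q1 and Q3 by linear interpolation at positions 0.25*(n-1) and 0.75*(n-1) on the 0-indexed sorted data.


Sorted: 18, 40, 50, 61, 68, 69, 74, 85, 97
Q1 (25th %ile) = 50.0000
Q3 (75th %ile) = 74.0000
IQR = 74.0000 - 50.0000 = 24.0000

IQR = 24.0000


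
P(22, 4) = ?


P(22,4) = 22!/18!
= 1124000727777607680000/6402373705728000
= 175560

P(22,4) = 175560


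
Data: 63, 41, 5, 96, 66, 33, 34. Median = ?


Sorted: 5, 33, 34, 41, 63, 66, 96
n = 7 (odd)
Middle value = 41

Median = 41


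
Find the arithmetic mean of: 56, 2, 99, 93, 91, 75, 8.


Sum = 56 + 2 + 99 + 93 + 91 + 75 + 8 = 424
n = 7
Mean = 424/7 = 60.5714

Mean = 60.5714


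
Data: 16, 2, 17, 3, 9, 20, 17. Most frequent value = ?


Frequencies: 2:1, 3:1, 9:1, 16:1, 17:2, 20:1
Max frequency = 2
Mode = 17

Mode = 17


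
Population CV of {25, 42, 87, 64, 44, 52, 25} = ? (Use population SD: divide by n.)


Mean = 48.4286
SD = 20.3600
CV = (20.3600/48.4286)*100 = 42.0413%

CV = 42.0413%


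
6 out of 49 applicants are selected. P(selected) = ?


P = 6/49 = 0.1224

P = 0.1224


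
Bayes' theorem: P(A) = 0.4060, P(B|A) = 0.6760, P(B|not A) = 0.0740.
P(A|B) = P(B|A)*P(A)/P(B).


P(B) = P(B|A)*P(A) + P(B|A')*P(A')
= 0.6760*0.4060 + 0.0740*0.5940
= 0.274456 + 0.043956 = 0.318412
P(A|B) = 0.274456/0.318412 = 0.8620

P(A|B) = 0.8620


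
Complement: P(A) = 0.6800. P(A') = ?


P(not A) = 1 - 0.6800 = 0.3200

P(not A) = 0.3200


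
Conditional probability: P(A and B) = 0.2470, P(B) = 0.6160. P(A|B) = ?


P(A|B) = 0.2470/0.6160 = 0.4010

P(A|B) = 0.4010


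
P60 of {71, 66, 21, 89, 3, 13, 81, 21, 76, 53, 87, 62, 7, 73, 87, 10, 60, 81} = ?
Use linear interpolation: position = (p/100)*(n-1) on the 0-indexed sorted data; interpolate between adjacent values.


Sorted: 3, 7, 10, 13, 21, 21, 53, 60, 62, 66, 71, 73, 76, 81, 81, 87, 87, 89
n = 18
Index = 60/100 * 17 = 10.2000
Lower = data[10] = 71, Upper = data[11] = 73
P60 = 71 + 0.2000*(2) = 71.4000

P60 = 71.4000


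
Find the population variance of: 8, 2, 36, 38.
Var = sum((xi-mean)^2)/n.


Mean = 21.0000
Squared deviations: 169.0000, 361.0000, 225.0000, 289.0000
Sum = 1044.0000
Variance = 1044.0000/4 = 261.0000

Variance = 261.0000


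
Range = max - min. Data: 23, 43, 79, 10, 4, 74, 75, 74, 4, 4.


Max = 79, Min = 4
Range = 79 - 4 = 75

Range = 75


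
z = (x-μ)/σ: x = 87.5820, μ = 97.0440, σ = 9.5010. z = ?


z = (87.5820 - 97.0440)/9.5010
= -9.4620/9.5010
= -0.9959

z = -0.9959


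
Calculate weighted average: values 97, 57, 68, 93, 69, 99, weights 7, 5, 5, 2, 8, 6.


Numerator = 97*7 + 57*5 + 68*5 + 93*2 + 69*8 + 99*6 = 2636
Denominator = 7 + 5 + 5 + 2 + 8 + 6 = 33
WM = 2636/33 = 79.8788

WM = 79.8788


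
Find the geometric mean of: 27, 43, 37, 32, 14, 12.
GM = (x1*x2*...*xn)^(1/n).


Product = 27 × 43 × 37 × 32 × 14 × 12 = 230936832
GM = 230936832^(1/6) = 24.7694

GM = 24.7694


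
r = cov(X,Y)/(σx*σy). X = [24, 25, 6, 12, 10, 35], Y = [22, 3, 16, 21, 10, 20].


Mean X = 18.6667, Mean Y = 15.3333
SD X = 10.126972, SD Y = 6.823163
Cov = 5.611111
r = 5.611111/(10.126972*6.823163) = 0.0812

r = 0.0812


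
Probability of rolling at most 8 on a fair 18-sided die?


Favorable outcomes (roll ≤ 8): 8
Total outcomes = 18
P = 8/18 = 0.4444

P = 0.4444


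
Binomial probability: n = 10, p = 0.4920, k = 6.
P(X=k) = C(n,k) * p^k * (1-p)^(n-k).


C(10,6) = 210
p^6 = 0.014184
(1-p)^4 = 0.066597
P = 210 * 0.014184 * 0.066597 = 0.1984

P(X=6) = 0.1984


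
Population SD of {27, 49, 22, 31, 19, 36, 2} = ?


Mean = 26.5714
Variance = 184.8163
SD = sqrt(184.8163) = 13.5947

SD = 13.5947


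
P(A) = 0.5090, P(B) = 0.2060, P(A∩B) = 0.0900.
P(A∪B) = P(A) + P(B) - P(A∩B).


P(A∪B) = 0.5090 + 0.2060 - 0.0900
= 0.7150 - 0.0900
= 0.6250

P(A∪B) = 0.6250


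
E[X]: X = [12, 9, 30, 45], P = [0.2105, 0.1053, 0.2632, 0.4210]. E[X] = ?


E[X] = 12*0.2105 + 9*0.1053 + 30*0.2632 + 45*0.4210
= 2.5260 + 0.9477 + 7.8960 + 18.9450
= 30.3147

E[X] = 30.3147


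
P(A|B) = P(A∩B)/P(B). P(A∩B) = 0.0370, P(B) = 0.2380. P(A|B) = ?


P(A|B) = 0.0370/0.2380 = 0.1555

P(A|B) = 0.1555


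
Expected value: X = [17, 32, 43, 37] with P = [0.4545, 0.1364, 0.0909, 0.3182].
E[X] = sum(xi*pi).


E[X] = 17*0.4545 + 32*0.1364 + 43*0.0909 + 37*0.3182
= 7.7265 + 4.3648 + 3.9087 + 11.7734
= 27.7734

E[X] = 27.7734


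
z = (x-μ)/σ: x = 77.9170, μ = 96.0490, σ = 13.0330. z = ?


z = (77.9170 - 96.0490)/13.0330
= -18.1320/13.0330
= -1.3912

z = -1.3912


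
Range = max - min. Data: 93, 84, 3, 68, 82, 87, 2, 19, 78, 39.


Max = 93, Min = 2
Range = 93 - 2 = 91

Range = 91


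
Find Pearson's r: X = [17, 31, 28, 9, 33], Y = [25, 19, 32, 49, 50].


Mean X = 23.6000, Mean Y = 35.0000
SD X = 9.156419, SD Y = 12.537942
Cov = -25.800000
r = -25.800000/(9.156419*12.537942) = -0.2247

r = -0.2247


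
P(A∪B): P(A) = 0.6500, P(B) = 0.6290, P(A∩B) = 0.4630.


P(A∪B) = 0.6500 + 0.6290 - 0.4630
= 1.2790 - 0.4630
= 0.8160

P(A∪B) = 0.8160


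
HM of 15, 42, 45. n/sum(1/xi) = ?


Sum of reciprocals = 1/15 + 1/42 + 1/45 = 0.112698
HM = 3/0.112698 = 26.6197

HM = 26.6197


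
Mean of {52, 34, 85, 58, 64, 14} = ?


Sum = 52 + 34 + 85 + 58 + 64 + 14 = 307
n = 6
Mean = 307/6 = 51.1667

Mean = 51.1667


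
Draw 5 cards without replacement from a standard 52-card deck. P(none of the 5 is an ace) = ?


P(no aces) = (48/52) × (47/51) × (46/50) × (45/49) × (44/48)
= 0.6588

P = 0.6588


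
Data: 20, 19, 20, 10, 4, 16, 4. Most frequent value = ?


Frequencies: 4:2, 10:1, 16:1, 19:1, 20:2
Max frequency = 2
Mode = 4, 20

Mode = 4, 20


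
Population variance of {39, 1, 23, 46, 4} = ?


Mean = 22.6000
Squared deviations: 268.9600, 466.5600, 0.1600, 547.5600, 345.9600
Sum = 1629.2000
Variance = 1629.2000/5 = 325.8400

Variance = 325.8400


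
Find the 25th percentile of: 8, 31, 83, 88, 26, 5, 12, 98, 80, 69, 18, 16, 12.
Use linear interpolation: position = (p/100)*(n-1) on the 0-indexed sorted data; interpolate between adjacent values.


Sorted: 5, 8, 12, 12, 16, 18, 26, 31, 69, 80, 83, 88, 98
n = 13
Index = 25/100 * 12 = 3.0000
Lower = data[3] = 12, Upper = data[4] = 16
P25 = 12 + 0*(4) = 12.0000

P25 = 12.0000


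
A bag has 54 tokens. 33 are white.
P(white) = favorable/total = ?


P = 33/54 = 0.6111

P = 0.6111


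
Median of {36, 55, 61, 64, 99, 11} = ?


Sorted: 11, 36, 55, 61, 64, 99
n = 6 (even)
Middle values: 55 and 61
Median = (55+61)/2 = 58.0000

Median = 58.0000


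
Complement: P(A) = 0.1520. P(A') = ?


P(not A) = 1 - 0.1520 = 0.8480

P(not A) = 0.8480


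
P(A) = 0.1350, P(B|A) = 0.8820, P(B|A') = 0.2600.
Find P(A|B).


P(B) = P(B|A)*P(A) + P(B|A')*P(A')
= 0.8820*0.1350 + 0.2600*0.8650
= 0.119070 + 0.224900 = 0.343970
P(A|B) = 0.119070/0.343970 = 0.3462

P(A|B) = 0.3462


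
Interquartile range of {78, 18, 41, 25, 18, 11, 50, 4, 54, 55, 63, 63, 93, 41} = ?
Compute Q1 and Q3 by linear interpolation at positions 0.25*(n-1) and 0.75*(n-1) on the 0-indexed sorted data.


Sorted: 4, 11, 18, 18, 25, 41, 41, 50, 54, 55, 63, 63, 78, 93
Q1 (25th %ile) = 19.7500
Q3 (75th %ile) = 61.0000
IQR = 61.0000 - 19.7500 = 41.2500

IQR = 41.2500


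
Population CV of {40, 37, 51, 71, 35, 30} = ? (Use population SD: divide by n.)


Mean = 44.0000
SD = 13.6626
CV = (13.6626/44.0000)*100 = 31.0514%

CV = 31.0514%


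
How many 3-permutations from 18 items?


P(18,3) = 18!/15!
= 6402373705728000/1307674368000
= 4896

P(18,3) = 4896


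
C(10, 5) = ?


C(10,5) = 10!/(5! × 5!)
= 3628800/(120 × 120)
= 252

C(10,5) = 252


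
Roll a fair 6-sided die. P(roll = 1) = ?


Favorable outcomes (roll = 1): 1
Total outcomes = 6
P = 1/6 = 0.1667

P = 0.1667


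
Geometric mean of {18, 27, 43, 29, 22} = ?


Product = 18 × 27 × 43 × 29 × 22 = 13332924
GM = 13332924^(1/5) = 26.6063

GM = 26.6063


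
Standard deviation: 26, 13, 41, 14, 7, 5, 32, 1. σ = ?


Mean = 17.3750
Variance = 175.7344
SD = sqrt(175.7344) = 13.2565

SD = 13.2565


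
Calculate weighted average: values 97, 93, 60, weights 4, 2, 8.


Numerator = 97*4 + 93*2 + 60*8 = 1054
Denominator = 4 + 2 + 8 = 14
WM = 1054/14 = 75.2857

WM = 75.2857


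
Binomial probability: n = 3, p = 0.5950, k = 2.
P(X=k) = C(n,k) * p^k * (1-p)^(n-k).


C(3,2) = 3
p^2 = 0.354025
(1-p)^1 = 0.405000
P = 3 * 0.354025 * 0.405000 = 0.4301

P(X=2) = 0.4301


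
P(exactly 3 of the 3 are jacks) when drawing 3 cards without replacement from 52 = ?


Hypergeometric: P(X=3) = C(4,3)·C(48,0) / C(52,3)
= 4 × 1 / 22100
= 4/22100 = 0.0002

P = 0.0002


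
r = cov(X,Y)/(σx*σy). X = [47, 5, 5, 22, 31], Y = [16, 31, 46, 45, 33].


Mean X = 22.0000, Mean Y = 34.2000
SD X = 16.024980, SD Y = 10.943491
Cov = -122.400000
r = -122.400000/(16.024980*10.943491) = -0.6980

r = -0.6980


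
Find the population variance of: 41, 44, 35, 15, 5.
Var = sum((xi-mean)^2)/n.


Mean = 28.0000
Squared deviations: 169.0000, 256.0000, 49.0000, 169.0000, 529.0000
Sum = 1172.0000
Variance = 1172.0000/5 = 234.4000

Variance = 234.4000


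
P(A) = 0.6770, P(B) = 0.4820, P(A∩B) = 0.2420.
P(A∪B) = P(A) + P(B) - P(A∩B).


P(A∪B) = 0.6770 + 0.4820 - 0.2420
= 1.1590 - 0.2420
= 0.9170

P(A∪B) = 0.9170


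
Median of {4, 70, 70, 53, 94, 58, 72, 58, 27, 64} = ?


Sorted: 4, 27, 53, 58, 58, 64, 70, 70, 72, 94
n = 10 (even)
Middle values: 58 and 64
Median = (58+64)/2 = 61.0000

Median = 61.0000


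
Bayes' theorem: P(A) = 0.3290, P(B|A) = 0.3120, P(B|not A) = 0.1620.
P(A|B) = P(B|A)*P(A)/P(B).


P(B) = P(B|A)*P(A) + P(B|A')*P(A')
= 0.3120*0.3290 + 0.1620*0.6710
= 0.102648 + 0.108702 = 0.211350
P(A|B) = 0.102648/0.211350 = 0.4857

P(A|B) = 0.4857


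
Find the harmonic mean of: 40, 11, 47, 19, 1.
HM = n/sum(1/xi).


Sum of reciprocals = 1/40 + 1/11 + 1/47 + 1/19 + 1/1 = 1.189817
HM = 5/1.189817 = 4.2023

HM = 4.2023


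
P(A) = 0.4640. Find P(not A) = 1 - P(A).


P(not A) = 1 - 0.4640 = 0.5360

P(not A) = 0.5360


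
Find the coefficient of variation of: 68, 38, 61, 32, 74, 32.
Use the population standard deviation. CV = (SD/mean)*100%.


Mean = 50.8333
SD = 17.3630
CV = (17.3630/50.8333)*100 = 34.1566%

CV = 34.1566%


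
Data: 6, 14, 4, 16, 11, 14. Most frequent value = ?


Frequencies: 4:1, 6:1, 11:1, 14:2, 16:1
Max frequency = 2
Mode = 14

Mode = 14


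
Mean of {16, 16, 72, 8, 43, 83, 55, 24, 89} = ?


Sum = 16 + 16 + 72 + 8 + 43 + 83 + 55 + 24 + 89 = 406
n = 9
Mean = 406/9 = 45.1111

Mean = 45.1111


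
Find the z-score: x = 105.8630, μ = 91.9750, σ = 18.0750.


z = (105.8630 - 91.9750)/18.0750
= 13.8880/18.0750
= 0.7684

z = 0.7684


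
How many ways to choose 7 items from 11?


C(11,7) = 11!/(7! × 4!)
= 39916800/(5040 × 24)
= 330

C(11,7) = 330


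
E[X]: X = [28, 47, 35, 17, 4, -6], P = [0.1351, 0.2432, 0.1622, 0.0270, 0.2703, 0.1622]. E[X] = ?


E[X] = 28*0.1351 + 47*0.2432 + 35*0.1622 + 17*0.0270 + 4*0.2703 - 6*0.1622
= 3.7828 + 11.4304 + 5.6770 + 0.4590 + 1.0812 - 0.9732
= 21.4572

E[X] = 21.4572


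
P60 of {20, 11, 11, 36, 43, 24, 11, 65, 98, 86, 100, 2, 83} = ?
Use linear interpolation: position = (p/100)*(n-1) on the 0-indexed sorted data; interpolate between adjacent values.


Sorted: 2, 11, 11, 11, 20, 24, 36, 43, 65, 83, 86, 98, 100
n = 13
Index = 60/100 * 12 = 7.2000
Lower = data[7] = 43, Upper = data[8] = 65
P60 = 43 + 0.2000*(22) = 47.4000

P60 = 47.4000


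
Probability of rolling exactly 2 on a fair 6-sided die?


Favorable outcomes (roll = 2): 1
Total outcomes = 6
P = 1/6 = 0.1667

P = 0.1667


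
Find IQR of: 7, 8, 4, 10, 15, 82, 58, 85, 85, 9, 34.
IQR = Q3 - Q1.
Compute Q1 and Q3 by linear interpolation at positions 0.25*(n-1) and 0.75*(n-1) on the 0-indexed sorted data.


Sorted: 4, 7, 8, 9, 10, 15, 34, 58, 82, 85, 85
Q1 (25th %ile) = 8.5000
Q3 (75th %ile) = 70.0000
IQR = 70.0000 - 8.5000 = 61.5000

IQR = 61.5000


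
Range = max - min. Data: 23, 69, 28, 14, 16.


Max = 69, Min = 14
Range = 69 - 14 = 55

Range = 55


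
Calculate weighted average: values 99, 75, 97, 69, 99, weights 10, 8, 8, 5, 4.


Numerator = 99*10 + 75*8 + 97*8 + 69*5 + 99*4 = 3107
Denominator = 10 + 8 + 8 + 5 + 4 = 35
WM = 3107/35 = 88.7714

WM = 88.7714


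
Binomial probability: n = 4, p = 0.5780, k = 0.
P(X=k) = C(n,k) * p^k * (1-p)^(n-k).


C(4,0) = 1
p^0 = 1.000000
(1-p)^4 = 0.031714
P = 1 * 1.000000 * 0.031714 = 0.0317

P(X=0) = 0.0317


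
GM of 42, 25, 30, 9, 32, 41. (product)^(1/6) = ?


Product = 42 × 25 × 30 × 9 × 32 × 41 = 371952000
GM = 371952000^(1/6) = 26.8173

GM = 26.8173


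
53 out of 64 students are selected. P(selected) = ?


P = 53/64 = 0.8281

P = 0.8281


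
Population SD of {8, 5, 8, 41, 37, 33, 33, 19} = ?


Mean = 23.0000
Variance = 188.7500
SD = sqrt(188.7500) = 13.7386

SD = 13.7386


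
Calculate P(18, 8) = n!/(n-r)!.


P(18,8) = 18!/10!
= 6402373705728000/3628800
= 1764322560

P(18,8) = 1764322560


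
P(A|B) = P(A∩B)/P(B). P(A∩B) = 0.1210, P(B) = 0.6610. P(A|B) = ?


P(A|B) = 0.1210/0.6610 = 0.1831

P(A|B) = 0.1831


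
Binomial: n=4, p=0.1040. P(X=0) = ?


C(4,0) = 1
p^0 = 1.000000
(1-p)^4 = 0.644514
P = 1 * 1.000000 * 0.644514 = 0.6445

P(X=0) = 0.6445


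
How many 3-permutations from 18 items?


P(18,3) = 18!/15!
= 6402373705728000/1307674368000
= 4896

P(18,3) = 4896


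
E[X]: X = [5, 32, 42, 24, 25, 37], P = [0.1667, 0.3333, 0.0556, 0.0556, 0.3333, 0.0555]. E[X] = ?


E[X] = 5*0.1667 + 32*0.3333 + 42*0.0556 + 24*0.0556 + 25*0.3333 + 37*0.0555
= 0.8335 + 10.6656 + 2.3352 + 1.3344 + 8.3325 + 2.0535
= 25.5547

E[X] = 25.5547


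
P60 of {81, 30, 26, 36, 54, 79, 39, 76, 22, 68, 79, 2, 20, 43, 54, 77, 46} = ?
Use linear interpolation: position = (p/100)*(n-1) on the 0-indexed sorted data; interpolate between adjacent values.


Sorted: 2, 20, 22, 26, 30, 36, 39, 43, 46, 54, 54, 68, 76, 77, 79, 79, 81
n = 17
Index = 60/100 * 16 = 9.6000
Lower = data[9] = 54, Upper = data[10] = 54
P60 = 54 + 0.6000*(0) = 54.0000

P60 = 54.0000


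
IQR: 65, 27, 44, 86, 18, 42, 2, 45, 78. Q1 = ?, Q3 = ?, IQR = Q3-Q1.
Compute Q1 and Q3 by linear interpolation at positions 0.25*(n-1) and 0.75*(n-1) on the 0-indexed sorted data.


Sorted: 2, 18, 27, 42, 44, 45, 65, 78, 86
Q1 (25th %ile) = 27.0000
Q3 (75th %ile) = 65.0000
IQR = 65.0000 - 27.0000 = 38.0000

IQR = 38.0000


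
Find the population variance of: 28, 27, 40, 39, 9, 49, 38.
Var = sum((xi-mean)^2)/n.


Mean = 32.8571
Squared deviations: 23.5918, 34.3061, 51.0204, 37.7347, 569.1633, 260.5918, 26.4490
Sum = 1002.8571
Variance = 1002.8571/7 = 143.2653

Variance = 143.2653


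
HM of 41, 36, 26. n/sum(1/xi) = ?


Sum of reciprocals = 1/41 + 1/36 + 1/26 = 0.090630
HM = 3/0.090630 = 33.1018

HM = 33.1018


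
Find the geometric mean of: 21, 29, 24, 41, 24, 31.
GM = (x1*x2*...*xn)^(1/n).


Product = 21 × 29 × 24 × 41 × 24 × 31 = 445846464
GM = 445846464^(1/6) = 27.6395

GM = 27.6395


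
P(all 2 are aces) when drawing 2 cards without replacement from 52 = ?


P(all aces) = (4/52) × (3/51)
= 0.0045

P = 0.0045


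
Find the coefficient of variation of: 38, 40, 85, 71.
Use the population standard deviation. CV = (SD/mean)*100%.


Mean = 58.5000
SD = 20.1308
CV = (20.1308/58.5000)*100 = 34.4117%

CV = 34.4117%


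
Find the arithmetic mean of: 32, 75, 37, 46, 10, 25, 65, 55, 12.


Sum = 32 + 75 + 37 + 46 + 10 + 25 + 65 + 55 + 12 = 357
n = 9
Mean = 357/9 = 39.6667

Mean = 39.6667


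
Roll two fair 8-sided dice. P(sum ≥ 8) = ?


Total outcomes = 8×8 = 64
Favorable (sum ≥ 8): 43
P = 43/64 = 0.6719

P = 0.6719


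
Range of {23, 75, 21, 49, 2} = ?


Max = 75, Min = 2
Range = 75 - 2 = 73

Range = 73


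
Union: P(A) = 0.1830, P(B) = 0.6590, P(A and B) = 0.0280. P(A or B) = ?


P(A∪B) = 0.1830 + 0.6590 - 0.0280
= 0.8420 - 0.0280
= 0.8140

P(A∪B) = 0.8140


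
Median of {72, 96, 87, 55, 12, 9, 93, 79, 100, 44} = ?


Sorted: 9, 12, 44, 55, 72, 79, 87, 93, 96, 100
n = 10 (even)
Middle values: 72 and 79
Median = (72+79)/2 = 75.5000

Median = 75.5000


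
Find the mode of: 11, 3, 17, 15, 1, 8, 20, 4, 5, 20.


Frequencies: 1:1, 3:1, 4:1, 5:1, 8:1, 11:1, 15:1, 17:1, 20:2
Max frequency = 2
Mode = 20

Mode = 20


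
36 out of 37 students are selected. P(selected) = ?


P = 36/37 = 0.9730

P = 0.9730


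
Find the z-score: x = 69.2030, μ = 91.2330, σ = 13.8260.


z = (69.2030 - 91.2330)/13.8260
= -22.0300/13.8260
= -1.5934

z = -1.5934


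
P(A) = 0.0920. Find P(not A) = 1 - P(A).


P(not A) = 1 - 0.0920 = 0.9080

P(not A) = 0.9080


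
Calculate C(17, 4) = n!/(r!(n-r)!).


C(17,4) = 17!/(4! × 13!)
= 355687428096000/(24 × 6227020800)
= 2380

C(17,4) = 2380


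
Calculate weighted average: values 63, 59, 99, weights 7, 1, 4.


Numerator = 63*7 + 59*1 + 99*4 = 896
Denominator = 7 + 1 + 4 = 12
WM = 896/12 = 74.6667

WM = 74.6667


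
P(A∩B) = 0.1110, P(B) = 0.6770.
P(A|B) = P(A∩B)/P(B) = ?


P(A|B) = 0.1110/0.6770 = 0.1640

P(A|B) = 0.1640


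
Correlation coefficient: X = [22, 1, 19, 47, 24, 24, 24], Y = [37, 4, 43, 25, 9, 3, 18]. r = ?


Mean X = 23.0000, Mean Y = 19.8571
SD X = 12.421180, SD Y = 14.701104
Cov = 47.571429
r = 47.571429/(12.421180*14.701104) = 0.2605

r = 0.2605


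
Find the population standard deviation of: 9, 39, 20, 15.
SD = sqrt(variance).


Mean = 20.7500
Variance = 126.1875
SD = sqrt(126.1875) = 11.2333

SD = 11.2333


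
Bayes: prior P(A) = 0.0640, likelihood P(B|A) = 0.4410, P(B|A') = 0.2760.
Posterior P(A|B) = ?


P(B) = P(B|A)*P(A) + P(B|A')*P(A')
= 0.4410*0.0640 + 0.2760*0.9360
= 0.028224 + 0.258336 = 0.286560
P(A|B) = 0.028224/0.286560 = 0.0985

P(A|B) = 0.0985


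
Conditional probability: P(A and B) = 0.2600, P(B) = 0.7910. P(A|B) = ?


P(A|B) = 0.2600/0.7910 = 0.3287

P(A|B) = 0.3287


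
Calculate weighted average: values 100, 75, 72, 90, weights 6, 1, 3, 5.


Numerator = 100*6 + 75*1 + 72*3 + 90*5 = 1341
Denominator = 6 + 1 + 3 + 5 = 15
WM = 1341/15 = 89.4000

WM = 89.4000


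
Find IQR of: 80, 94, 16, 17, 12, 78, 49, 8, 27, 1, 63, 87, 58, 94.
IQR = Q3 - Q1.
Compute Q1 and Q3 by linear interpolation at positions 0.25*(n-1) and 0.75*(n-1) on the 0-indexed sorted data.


Sorted: 1, 8, 12, 16, 17, 27, 49, 58, 63, 78, 80, 87, 94, 94
Q1 (25th %ile) = 16.2500
Q3 (75th %ile) = 79.5000
IQR = 79.5000 - 16.2500 = 63.2500

IQR = 63.2500


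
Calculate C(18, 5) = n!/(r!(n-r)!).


C(18,5) = 18!/(5! × 13!)
= 6402373705728000/(120 × 6227020800)
= 8568

C(18,5) = 8568


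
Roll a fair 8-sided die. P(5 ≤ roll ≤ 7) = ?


Favorable outcomes (5 ≤ roll ≤ 7): 3
Total outcomes = 8
P = 3/8 = 0.3750

P = 0.3750


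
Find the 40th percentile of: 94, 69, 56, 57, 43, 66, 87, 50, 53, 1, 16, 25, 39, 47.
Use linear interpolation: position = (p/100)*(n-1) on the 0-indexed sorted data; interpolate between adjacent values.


Sorted: 1, 16, 25, 39, 43, 47, 50, 53, 56, 57, 66, 69, 87, 94
n = 14
Index = 40/100 * 13 = 5.2000
Lower = data[5] = 47, Upper = data[6] = 50
P40 = 47 + 0.2000*(3) = 47.6000

P40 = 47.6000


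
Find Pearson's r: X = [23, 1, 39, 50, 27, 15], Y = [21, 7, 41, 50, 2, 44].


Mean X = 25.8333, Mean Y = 27.5000
SD X = 15.815780, SD Y = 18.589872
Cov = 173.416667
r = 173.416667/(15.815780*18.589872) = 0.5898

r = 0.5898


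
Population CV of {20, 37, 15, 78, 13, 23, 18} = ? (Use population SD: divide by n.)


Mean = 29.1429
SD = 21.2296
CV = (21.2296/29.1429)*100 = 72.8465%

CV = 72.8465%


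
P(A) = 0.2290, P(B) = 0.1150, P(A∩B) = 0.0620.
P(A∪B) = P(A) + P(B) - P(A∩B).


P(A∪B) = 0.2290 + 0.1150 - 0.0620
= 0.3440 - 0.0620
= 0.2820

P(A∪B) = 0.2820


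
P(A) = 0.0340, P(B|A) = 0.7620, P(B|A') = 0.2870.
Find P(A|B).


P(B) = P(B|A)*P(A) + P(B|A')*P(A')
= 0.7620*0.0340 + 0.2870*0.9660
= 0.025908 + 0.277242 = 0.303150
P(A|B) = 0.025908/0.303150 = 0.0855

P(A|B) = 0.0855


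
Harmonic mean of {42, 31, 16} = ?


Sum of reciprocals = 1/42 + 1/31 + 1/16 = 0.118568
HM = 3/0.118568 = 25.3020

HM = 25.3020


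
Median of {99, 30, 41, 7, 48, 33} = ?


Sorted: 7, 30, 33, 41, 48, 99
n = 6 (even)
Middle values: 33 and 41
Median = (33+41)/2 = 37.0000

Median = 37.0000


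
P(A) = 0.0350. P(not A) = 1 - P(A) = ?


P(not A) = 1 - 0.0350 = 0.9650

P(not A) = 0.9650


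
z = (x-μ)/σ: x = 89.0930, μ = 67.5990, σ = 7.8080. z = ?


z = (89.0930 - 67.5990)/7.8080
= 21.4940/7.8080
= 2.7528

z = 2.7528


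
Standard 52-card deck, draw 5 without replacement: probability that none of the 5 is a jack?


P(no jacks) = (48/52) × (47/51) × (46/50) × (45/49) × (44/48)
= 0.6588

P = 0.6588


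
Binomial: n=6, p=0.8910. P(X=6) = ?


C(6,6) = 1
p^6 = 0.500341
(1-p)^0 = 1.000000
P = 1 * 0.500341 * 1.000000 = 0.5003

P(X=6) = 0.5003


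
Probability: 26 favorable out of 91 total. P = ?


P = 26/91 = 0.2857

P = 0.2857


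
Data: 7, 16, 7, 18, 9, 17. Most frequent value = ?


Frequencies: 7:2, 9:1, 16:1, 17:1, 18:1
Max frequency = 2
Mode = 7

Mode = 7


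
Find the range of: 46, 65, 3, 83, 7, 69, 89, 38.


Max = 89, Min = 3
Range = 89 - 3 = 86

Range = 86


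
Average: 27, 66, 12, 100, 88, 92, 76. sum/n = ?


Sum = 27 + 66 + 12 + 100 + 88 + 92 + 76 = 461
n = 7
Mean = 461/7 = 65.8571

Mean = 65.8571


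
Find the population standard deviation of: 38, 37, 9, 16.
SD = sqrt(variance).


Mean = 25.0000
Variance = 162.5000
SD = sqrt(162.5000) = 12.7475

SD = 12.7475


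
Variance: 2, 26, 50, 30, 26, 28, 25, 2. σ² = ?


Mean = 23.6250
Squared deviations: 467.6406, 5.6406, 695.6406, 40.6406, 5.6406, 19.1406, 1.8906, 467.6406
Sum = 1703.8750
Variance = 1703.8750/8 = 212.9844

Variance = 212.9844


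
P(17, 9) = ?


P(17,9) = 17!/8!
= 355687428096000/40320
= 8821612800

P(17,9) = 8821612800


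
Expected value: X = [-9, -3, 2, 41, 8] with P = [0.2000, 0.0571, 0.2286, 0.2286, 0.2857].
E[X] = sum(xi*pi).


E[X] = -9*0.2000 - 3*0.0571 + 2*0.2286 + 41*0.2286 + 8*0.2857
= -1.8000 - 0.1713 + 0.4572 + 9.3726 + 2.2856
= 10.1441

E[X] = 10.1441


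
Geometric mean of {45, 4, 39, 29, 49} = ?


Product = 45 × 4 × 39 × 29 × 49 = 9975420
GM = 9975420^(1/5) = 25.1065

GM = 25.1065


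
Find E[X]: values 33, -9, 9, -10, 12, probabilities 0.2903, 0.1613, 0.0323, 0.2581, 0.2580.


E[X] = 33*0.2903 - 9*0.1613 + 9*0.0323 - 10*0.2581 + 12*0.2580
= 9.5799 - 1.4517 + 0.2907 - 2.5810 + 3.0960
= 8.9339

E[X] = 8.9339


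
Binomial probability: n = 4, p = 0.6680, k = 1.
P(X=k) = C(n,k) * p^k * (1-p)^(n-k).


C(4,1) = 4
p^1 = 0.668000
(1-p)^3 = 0.036594
P = 4 * 0.668000 * 0.036594 = 0.0978

P(X=1) = 0.0978


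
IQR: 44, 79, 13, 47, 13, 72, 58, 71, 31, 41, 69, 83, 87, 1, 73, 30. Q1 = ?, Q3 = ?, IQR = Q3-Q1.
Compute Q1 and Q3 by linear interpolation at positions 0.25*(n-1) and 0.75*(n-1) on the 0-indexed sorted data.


Sorted: 1, 13, 13, 30, 31, 41, 44, 47, 58, 69, 71, 72, 73, 79, 83, 87
Q1 (25th %ile) = 30.7500
Q3 (75th %ile) = 72.2500
IQR = 72.2500 - 30.7500 = 41.5000

IQR = 41.5000


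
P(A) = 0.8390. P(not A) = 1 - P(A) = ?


P(not A) = 1 - 0.8390 = 0.1610

P(not A) = 0.1610


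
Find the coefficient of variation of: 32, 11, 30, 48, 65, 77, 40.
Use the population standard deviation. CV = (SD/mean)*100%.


Mean = 43.2857
SD = 20.6585
CV = (20.6585/43.2857)*100 = 47.7260%

CV = 47.7260%


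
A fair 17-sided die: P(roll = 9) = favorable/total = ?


Favorable outcomes (roll = 9): 1
Total outcomes = 17
P = 1/17 = 0.0588

P = 0.0588


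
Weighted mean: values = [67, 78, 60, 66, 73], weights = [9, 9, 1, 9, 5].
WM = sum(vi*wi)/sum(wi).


Numerator = 67*9 + 78*9 + 60*1 + 66*9 + 73*5 = 2324
Denominator = 9 + 9 + 1 + 9 + 5 = 33
WM = 2324/33 = 70.4242

WM = 70.4242


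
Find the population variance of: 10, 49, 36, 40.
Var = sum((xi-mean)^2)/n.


Mean = 33.7500
Squared deviations: 564.0625, 232.5625, 5.0625, 39.0625
Sum = 840.7500
Variance = 840.7500/4 = 210.1875

Variance = 210.1875


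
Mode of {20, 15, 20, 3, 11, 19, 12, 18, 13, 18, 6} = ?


Frequencies: 3:1, 6:1, 11:1, 12:1, 13:1, 15:1, 18:2, 19:1, 20:2
Max frequency = 2
Mode = 18, 20

Mode = 18, 20


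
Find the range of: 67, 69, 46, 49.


Max = 69, Min = 46
Range = 69 - 46 = 23

Range = 23


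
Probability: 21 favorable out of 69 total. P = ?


P = 21/69 = 0.3043

P = 0.3043


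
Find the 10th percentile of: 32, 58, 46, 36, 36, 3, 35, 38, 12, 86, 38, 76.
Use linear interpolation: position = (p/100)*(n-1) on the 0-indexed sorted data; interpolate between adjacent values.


Sorted: 3, 12, 32, 35, 36, 36, 38, 38, 46, 58, 76, 86
n = 12
Index = 10/100 * 11 = 1.1000
Lower = data[1] = 12, Upper = data[2] = 32
P10 = 12 + 0.1000*(20) = 14.0000

P10 = 14.0000


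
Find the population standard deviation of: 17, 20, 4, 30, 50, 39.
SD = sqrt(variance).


Mean = 26.6667
Variance = 226.5556
SD = sqrt(226.5556) = 15.0518

SD = 15.0518


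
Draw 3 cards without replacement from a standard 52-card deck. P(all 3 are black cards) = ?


P(all black cards) = (26/52) × (25/51) × (24/50)
= 0.1176

P = 0.1176


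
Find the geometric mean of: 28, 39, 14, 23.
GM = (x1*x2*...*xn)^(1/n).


Product = 28 × 39 × 14 × 23 = 351624
GM = 351624^(1/4) = 24.3512

GM = 24.3512


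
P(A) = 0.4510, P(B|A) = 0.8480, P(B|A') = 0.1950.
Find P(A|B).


P(B) = P(B|A)*P(A) + P(B|A')*P(A')
= 0.8480*0.4510 + 0.1950*0.5490
= 0.382448 + 0.107055 = 0.489503
P(A|B) = 0.382448/0.489503 = 0.7813

P(A|B) = 0.7813


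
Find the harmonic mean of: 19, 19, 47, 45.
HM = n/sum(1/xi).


Sum of reciprocals = 1/19 + 1/19 + 1/47 + 1/45 = 0.148762
HM = 4/0.148762 = 26.8886

HM = 26.8886


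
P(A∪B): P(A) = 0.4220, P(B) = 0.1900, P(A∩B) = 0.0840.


P(A∪B) = 0.4220 + 0.1900 - 0.0840
= 0.6120 - 0.0840
= 0.5280

P(A∪B) = 0.5280


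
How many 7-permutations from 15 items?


P(15,7) = 15!/8!
= 1307674368000/40320
= 32432400

P(15,7) = 32432400


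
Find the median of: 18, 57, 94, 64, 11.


Sorted: 11, 18, 57, 64, 94
n = 5 (odd)
Middle value = 57

Median = 57


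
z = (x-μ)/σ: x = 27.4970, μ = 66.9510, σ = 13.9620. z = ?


z = (27.4970 - 66.9510)/13.9620
= -39.4540/13.9620
= -2.8258

z = -2.8258


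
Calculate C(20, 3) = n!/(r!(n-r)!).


C(20,3) = 20!/(3! × 17!)
= 2432902008176640000/(6 × 355687428096000)
= 1140

C(20,3) = 1140


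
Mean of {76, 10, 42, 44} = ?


Sum = 76 + 10 + 42 + 44 = 172
n = 4
Mean = 172/4 = 43.0000

Mean = 43.0000


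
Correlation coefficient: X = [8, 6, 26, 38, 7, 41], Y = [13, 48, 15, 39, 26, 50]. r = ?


Mean X = 21.0000, Mean Y = 31.8333
SD X = 14.742230, SD Y = 14.803340
Cov = 80.833333
r = 80.833333/(14.742230*14.803340) = 0.3704

r = 0.3704


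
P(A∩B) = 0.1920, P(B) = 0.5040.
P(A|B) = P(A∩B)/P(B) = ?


P(A|B) = 0.1920/0.5040 = 0.3810

P(A|B) = 0.3810


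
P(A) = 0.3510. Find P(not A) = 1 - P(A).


P(not A) = 1 - 0.3510 = 0.6490

P(not A) = 0.6490


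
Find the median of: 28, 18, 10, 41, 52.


Sorted: 10, 18, 28, 41, 52
n = 5 (odd)
Middle value = 28

Median = 28


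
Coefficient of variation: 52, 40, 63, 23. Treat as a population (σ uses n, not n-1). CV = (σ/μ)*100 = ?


Mean = 44.5000
SD = 14.8408
CV = (14.8408/44.5000)*100 = 33.3502%

CV = 33.3502%


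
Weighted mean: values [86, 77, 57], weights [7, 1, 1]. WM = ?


Numerator = 86*7 + 77*1 + 57*1 = 736
Denominator = 7 + 1 + 1 = 9
WM = 736/9 = 81.7778

WM = 81.7778


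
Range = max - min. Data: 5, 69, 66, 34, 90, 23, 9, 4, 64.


Max = 90, Min = 4
Range = 90 - 4 = 86

Range = 86


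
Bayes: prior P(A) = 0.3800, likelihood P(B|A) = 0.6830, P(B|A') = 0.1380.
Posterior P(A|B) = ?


P(B) = P(B|A)*P(A) + P(B|A')*P(A')
= 0.6830*0.3800 + 0.1380*0.6200
= 0.259540 + 0.085560 = 0.345100
P(A|B) = 0.259540/0.345100 = 0.7521

P(A|B) = 0.7521


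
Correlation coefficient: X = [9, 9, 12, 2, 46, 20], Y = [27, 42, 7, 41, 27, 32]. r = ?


Mean X = 16.3333, Mean Y = 29.3333
SD X = 14.290634, SD Y = 11.642833
Cov = -34.277778
r = -34.277778/(14.290634*11.642833) = -0.2060

r = -0.2060


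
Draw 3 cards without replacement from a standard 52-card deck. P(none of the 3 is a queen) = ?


P(no queens) = (48/52) × (47/51) × (46/50)
= 0.7826

P = 0.7826


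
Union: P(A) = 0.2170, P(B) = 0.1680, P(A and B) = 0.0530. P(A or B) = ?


P(A∪B) = 0.2170 + 0.1680 - 0.0530
= 0.3850 - 0.0530
= 0.3320

P(A∪B) = 0.3320


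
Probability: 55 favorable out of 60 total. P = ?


P = 55/60 = 0.9167

P = 0.9167


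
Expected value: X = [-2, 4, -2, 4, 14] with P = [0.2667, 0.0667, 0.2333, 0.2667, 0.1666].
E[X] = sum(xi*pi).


E[X] = -2*0.2667 + 4*0.0667 - 2*0.2333 + 4*0.2667 + 14*0.1666
= -0.5334 + 0.2668 - 0.4666 + 1.0668 + 2.3324
= 2.6660

E[X] = 2.6660


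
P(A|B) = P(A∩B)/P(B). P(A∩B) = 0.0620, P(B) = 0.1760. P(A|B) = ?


P(A|B) = 0.0620/0.1760 = 0.3523

P(A|B) = 0.3523


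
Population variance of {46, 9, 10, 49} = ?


Mean = 28.5000
Squared deviations: 306.2500, 380.2500, 342.2500, 420.2500
Sum = 1449.0000
Variance = 1449.0000/4 = 362.2500

Variance = 362.2500


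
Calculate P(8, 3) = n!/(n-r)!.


P(8,3) = 8!/5!
= 40320/120
= 336

P(8,3) = 336


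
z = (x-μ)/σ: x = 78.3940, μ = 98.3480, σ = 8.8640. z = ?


z = (78.3940 - 98.3480)/8.8640
= -19.9540/8.8640
= -2.2511

z = -2.2511


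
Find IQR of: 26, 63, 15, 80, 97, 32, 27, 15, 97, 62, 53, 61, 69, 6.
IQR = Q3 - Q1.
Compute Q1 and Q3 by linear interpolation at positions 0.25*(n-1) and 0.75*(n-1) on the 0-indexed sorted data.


Sorted: 6, 15, 15, 26, 27, 32, 53, 61, 62, 63, 69, 80, 97, 97
Q1 (25th %ile) = 26.2500
Q3 (75th %ile) = 67.5000
IQR = 67.5000 - 26.2500 = 41.2500

IQR = 41.2500


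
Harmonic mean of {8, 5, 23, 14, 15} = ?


Sum of reciprocals = 1/8 + 1/5 + 1/23 + 1/14 + 1/15 = 0.506573
HM = 5/0.506573 = 9.8702

HM = 9.8702


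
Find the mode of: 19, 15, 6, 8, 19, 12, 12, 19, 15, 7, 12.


Frequencies: 6:1, 7:1, 8:1, 12:3, 15:2, 19:3
Max frequency = 3
Mode = 12, 19

Mode = 12, 19


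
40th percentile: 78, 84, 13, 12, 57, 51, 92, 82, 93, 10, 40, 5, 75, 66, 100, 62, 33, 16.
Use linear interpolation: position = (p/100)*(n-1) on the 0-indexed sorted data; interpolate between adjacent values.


Sorted: 5, 10, 12, 13, 16, 33, 40, 51, 57, 62, 66, 75, 78, 82, 84, 92, 93, 100
n = 18
Index = 40/100 * 17 = 6.8000
Lower = data[6] = 40, Upper = data[7] = 51
P40 = 40 + 0.8000*(11) = 48.8000

P40 = 48.8000
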